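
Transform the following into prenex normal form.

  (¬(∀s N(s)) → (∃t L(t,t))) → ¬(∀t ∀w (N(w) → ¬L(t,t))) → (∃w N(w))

Eliminate → and ↔ using ¬ and ∨.
  ¬(¬¬(∀s N(s)) ∨ (∃t L(t,t))) ∨ ¬¬(∀t ∀w (¬N(w) ∨ ¬L(t,t))) ∨ (∃w N(w))
Move each ¬ inward, flipping quantifiers it crosses:
  (∃s ¬N(s)) ∧ (∀t ¬L(t,t)) ∨ (∀t ∀w (¬N(w) ∨ ¬L(t,t))) ∨ (∃w N(w))
Rename bound variables to avoid capture: t↦y1, w↦a.
  (∃s ¬N(s)) ∧ (∀t ¬L(t,t)) ∨ (∀y1 ∀w (¬N(w) ∨ ¬L(y1,y1))) ∨ (∃a N(a))
Extract every quantifier outward, since the variables are now distinct and don't occur free across branches:
  ∃s ∀t ∀y1 ∀w ∃a (¬N(s) ∧ ¬L(t,t) ∨ ¬N(w) ∨ ¬L(y1,y1) ∨ N(a))

∃s ∀t ∀y1 ∀w ∃a (¬N(s) ∧ ¬L(t,t) ∨ ¬N(w) ∨ ¬L(y1,y1) ∨ N(a))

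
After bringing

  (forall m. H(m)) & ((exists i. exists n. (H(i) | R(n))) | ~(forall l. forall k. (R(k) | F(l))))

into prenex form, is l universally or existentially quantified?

existential

Move each ¬ inward, flipping quantifiers it crosses:
  (forall m. H(m)) & ((exists i. exists n. (H(i) | R(n))) | (exists l. exists k. (~R(k) & ~F(l))))
All bound variables are already distinct, so no renaming is needed.
Pull the quantifiers to the front (each side's bound variable is not free in the other side):
  forall m. exists i. exists n. exists l. exists k. (H(m) & (H(i) | R(n) | ~R(k) & ~F(l)))
The quantifier forall l sits under an odd number of negations, so it flips to exists l.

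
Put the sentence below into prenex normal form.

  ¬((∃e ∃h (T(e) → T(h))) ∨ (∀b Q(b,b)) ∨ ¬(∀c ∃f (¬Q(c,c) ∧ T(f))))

Rewrite implications/biconditionals: A → B as ¬A ∨ B.
  ¬((∃e ∃h (¬T(e) ∨ T(h))) ∨ (∀b Q(b,b)) ∨ ¬(∀c ∃f (¬Q(c,c) ∧ T(f))))
Push ¬ through the quantifiers and connectives to reach negation normal form:
  (∀e ∀h (T(e) ∧ ¬T(h))) ∧ (∃b ¬Q(b,b)) ∧ (∀c ∃f (¬Q(c,c) ∧ T(f)))
All bound variables are already distinct, so no renaming is needed.
Extract every quantifier outward, since the variables are now distinct and don't occur free across branches:
  ∀e ∀h ∃b ∀c ∃f (T(e) ∧ ¬T(h) ∧ ¬Q(b,b) ∧ ¬Q(c,c) ∧ T(f))

∀e ∀h ∃b ∀c ∃f (T(e) ∧ ¬T(h) ∧ ¬Q(b,b) ∧ ¬Q(c,c) ∧ T(f))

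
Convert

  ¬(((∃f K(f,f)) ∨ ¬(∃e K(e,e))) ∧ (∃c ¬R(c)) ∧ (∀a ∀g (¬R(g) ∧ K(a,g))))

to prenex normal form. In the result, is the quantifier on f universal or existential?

universal

Push ¬ through the quantifiers and connectives to reach negation normal form:
  (∀f ¬K(f,f)) ∧ (∃e K(e,e)) ∨ (∀c R(c)) ∨ (∃a ∃g (R(g) ∨ ¬K(a,g)))
All bound variables are already distinct, so no renaming is needed.
Finally move all quantifiers to the prefix:
  ∀f ∃e ∀c ∃a ∃g (¬K(f,f) ∧ K(e,e) ∨ R(c) ∨ R(g) ∨ ¬K(a,g))
The quantifier ∃f sits under an odd number of negations, so it flips to ∀f.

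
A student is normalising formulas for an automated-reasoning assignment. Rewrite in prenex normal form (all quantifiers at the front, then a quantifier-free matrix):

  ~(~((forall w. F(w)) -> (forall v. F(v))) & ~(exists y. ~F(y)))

Rewrite implications/biconditionals: A → B as ¬A ∨ B.
  ~(~(~(forall w. F(w)) | (forall v. F(v))) & ~(exists y. ~F(y)))
Drive negations inward (¬∀x A ≡ ∃x ¬A, ¬∃x A ≡ ∀x ¬A, De Morgan for ∧/∨):
  (exists w. ~F(w)) | (forall v. F(v)) | (exists y. ~F(y))
All bound variables are already distinct, so no renaming is needed.
Extract every quantifier outward, since the variables are now distinct and don't occur free across branches:
  exists w. forall v. exists y. (~F(w) | F(v) | ~F(y))

exists w. forall v. exists y. (~F(w) | F(v) | ~F(y))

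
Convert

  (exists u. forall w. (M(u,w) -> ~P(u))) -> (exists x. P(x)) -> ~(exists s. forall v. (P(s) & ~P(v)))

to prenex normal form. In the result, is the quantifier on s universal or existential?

universal

Eliminate → and ↔ using ¬ and ∨.
  ~(exists u. forall w. (~M(u,w) | ~P(u))) | ~(exists x. P(x)) | ~(exists s. forall v. (P(s) & ~P(v)))
Move each ¬ inward, flipping quantifiers it crosses:
  (forall u. exists w. (M(u,w) & P(u))) | (forall x. ~P(x)) | (forall s. exists v. (~P(s) | P(v)))
All bound variables are already distinct, so no renaming is needed.
Extract every quantifier outward, since the variables are now distinct and don't occur free across branches:
  forall u. exists w. forall x. forall s. exists v. (M(u,w) & P(u) | ~P(x) | ~P(s) | P(v))
The quantifier exists s sits under an odd number of negations (counting the antecedent side of each →), so it flips to forall s.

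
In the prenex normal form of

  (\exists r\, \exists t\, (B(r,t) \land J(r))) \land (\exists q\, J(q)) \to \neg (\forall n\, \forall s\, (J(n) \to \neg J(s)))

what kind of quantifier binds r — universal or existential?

universal

Eliminate → and ↔ using ¬ and ∨.
  \neg ((\exists r\, \exists t\, (B(r,t) \land J(r))) \land (\exists q\, J(q))) \lor \neg (\forall n\, \forall s\, (\neg J(n) \lor \neg J(s)))
Drive negations inward (¬∀x A ≡ ∃x ¬A, ¬∃x A ≡ ∀x ¬A, De Morgan for ∧/∨):
  (\forall r\, \forall t\, (\neg B(r,t) \lor \neg J(r))) \lor (\forall q\, \neg J(q)) \lor (\exists n\, \exists s\, (J(n) \land J(s)))
Extract every quantifier outward, since the variables are now distinct and don't occur free across branches:
  \forall r\, \forall t\, \forall q\, \exists n\, \exists s\, (\neg B(r,t) \lor \neg J(r) \lor \neg J(q) \lor J(n) \land J(s))
The quantifier \exists r sits under an odd number of negations (counting the antecedent side of each →), so it flips to \forall r.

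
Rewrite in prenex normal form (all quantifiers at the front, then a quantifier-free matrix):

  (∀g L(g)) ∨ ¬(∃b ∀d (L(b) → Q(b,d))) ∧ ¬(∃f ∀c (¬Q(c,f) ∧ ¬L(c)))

Eliminate → and ↔ using ¬ and ∨.
  (∀g L(g)) ∨ ¬(∃b ∀d (¬L(b) ∨ Q(b,d))) ∧ ¬(∃f ∀c (¬Q(c,f) ∧ ¬L(c)))
Move each ¬ inward, flipping quantifiers it crosses:
  (∀g L(g)) ∨ (∀b ∃d (L(b) ∧ ¬Q(b,d))) ∧ (∀f ∃c (Q(c,f) ∨ L(c)))
Pull the quantifiers to the front (each side's bound variable is not free in the other side):
  ∀g ∀b ∃d ∀f ∃c (L(g) ∨ L(b) ∧ ¬Q(b,d) ∧ (Q(c,f) ∨ L(c)))

∀g ∀b ∃d ∀f ∃c (L(g) ∨ L(b) ∧ ¬Q(b,d) ∧ (Q(c,f) ∨ L(c)))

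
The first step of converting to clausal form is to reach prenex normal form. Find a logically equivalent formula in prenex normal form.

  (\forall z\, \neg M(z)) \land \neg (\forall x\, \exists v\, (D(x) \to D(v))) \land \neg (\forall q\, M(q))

Rewrite implications/biconditionals: A → B as ¬A ∨ B.
  (\forall z\, \neg M(z)) \land \neg (\forall x\, \exists v\, (\neg D(x) \lor D(v))) \land \neg (\forall q\, M(q))
Push ¬ through the quantifiers and connectives to reach negation normal form:
  (\forall z\, \neg M(z)) \land (\exists x\, \forall v\, (D(x) \land \neg D(v))) \land (\exists q\, \neg M(q))
All bound variables are already distinct, so no renaming is needed.
Pull the quantifiers to the front (each side's bound variable is not free in the other side):
  \forall z\, \exists x\, \forall v\, \exists q\, (\neg M(z) \land D(x) \land \neg D(v) \land \neg M(q))

\forall z\, \exists x\, \forall v\, \exists q\, (\neg M(z) \land D(x) \land \neg D(v) \land \neg M(q))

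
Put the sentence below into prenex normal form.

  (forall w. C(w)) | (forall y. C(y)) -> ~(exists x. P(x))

First replace A → B with ¬A ∨ B.
  ~((forall w. C(w)) | (forall y. C(y))) | ~(exists x. P(x))
Push ¬ through the quantifiers and connectives to reach negation normal form:
  (exists w. ~C(w)) & (exists y. ~C(y)) | (forall x. ~P(x))
All bound variables are already distinct, so no renaming is needed.
Finally move all quantifiers to the prefix:
  exists w. exists y. forall x. (~C(w) & ~C(y) | ~P(x))

exists w. exists y. forall x. (~C(w) & ~C(y) | ~P(x))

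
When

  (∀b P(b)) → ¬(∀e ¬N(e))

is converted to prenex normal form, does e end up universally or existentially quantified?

Eliminate → and ↔ using ¬ and ∨.
  ¬(∀b P(b)) ∨ ¬(∀e ¬N(e))
Move each ¬ inward, flipping quantifiers it crosses:
  (∃b ¬P(b)) ∨ (∃e N(e))
All bound variables are already distinct, so no renaming is needed.
Extract every quantifier outward, since the variables are now distinct and don't occur free across branches:
  ∃b ∃e (¬P(b) ∨ N(e))
The quantifier ∀e sits under an odd number of negations (counting the antecedent side of each →), so it flips to ∃e.

existential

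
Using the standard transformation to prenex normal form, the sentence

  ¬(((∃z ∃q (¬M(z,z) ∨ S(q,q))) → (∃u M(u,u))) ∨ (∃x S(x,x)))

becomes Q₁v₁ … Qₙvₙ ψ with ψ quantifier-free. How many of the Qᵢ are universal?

2

Eliminate → and ↔ using ¬ and ∨.
  ¬(¬(∃z ∃q (¬M(z,z) ∨ S(q,q))) ∨ (∃u M(u,u)) ∨ (∃x S(x,x)))
Move each ¬ inward, flipping quantifiers it crosses:
  (∃z ∃q (¬M(z,z) ∨ S(q,q))) ∧ (∀u ¬M(u,u)) ∧ (∀x ¬S(x,x))
Finally move all quantifiers to the prefix:
  ∃z ∃q ∀u ∀x ((¬M(z,z) ∨ S(q,q)) ∧ ¬M(u,u) ∧ ¬S(x,x))
The prefix is ∃z ∃q ∀u ∀x: 2 universal, 2 existential.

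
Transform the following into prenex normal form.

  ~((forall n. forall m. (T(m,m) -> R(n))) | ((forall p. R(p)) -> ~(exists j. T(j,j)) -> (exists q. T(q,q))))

exists n. exists m. forall p. forall j. forall q. (T(m,m) & ~R(n) & R(p) & ~T(j,j) & ~T(q,q))

First replace A → B with ¬A ∨ B.
  ~((forall n. forall m. (~T(m,m) | R(n))) | ~(forall p. R(p)) | ~~(exists j. T(j,j)) | (exists q. T(q,q)))
Push ¬ through the quantifiers and connectives to reach negation normal form:
  (exists n. exists m. (T(m,m) & ~R(n))) & (forall p. R(p)) & (forall j. ~T(j,j)) & (forall q. ~T(q,q))
All bound variables are already distinct, so no renaming is needed.
Finally move all quantifiers to the prefix:
  exists n. exists m. forall p. forall j. forall q. (T(m,m) & ~R(n) & R(p) & ~T(j,j) & ~T(q,q))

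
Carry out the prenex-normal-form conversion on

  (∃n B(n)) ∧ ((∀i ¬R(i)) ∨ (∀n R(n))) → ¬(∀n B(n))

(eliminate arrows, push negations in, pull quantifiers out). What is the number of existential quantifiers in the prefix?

3

First replace A → B with ¬A ∨ B.
  ¬((∃n B(n)) ∧ ((∀i ¬R(i)) ∨ (∀n R(n)))) ∨ ¬(∀n B(n))
Drive negations inward (¬∀x A ≡ ∃x ¬A, ¬∃x A ≡ ∀x ¬A, De Morgan for ∧/∨):
  (∀n ¬B(n)) ∨ (∃i R(i)) ∧ (∃n ¬R(n)) ∨ (∃n ¬B(n))
Standardize variables apart so no two quantifiers bind the same name: n↦s, n↦z1.
  (∀n ¬B(n)) ∨ (∃i R(i)) ∧ (∃s ¬R(s)) ∨ (∃z1 ¬B(z1))
Pull the quantifiers to the front (each side's bound variable is not free in the other side):
  ∀n ∃i ∃s ∃z1 (¬B(n) ∨ R(i) ∧ ¬R(s) ∨ ¬B(z1))
The prefix is ∀n ∃i ∃s ∃z1: 1 universal, 3 existential.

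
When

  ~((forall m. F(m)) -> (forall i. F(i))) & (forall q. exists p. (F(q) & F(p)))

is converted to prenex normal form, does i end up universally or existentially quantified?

existential

First replace A → B with ¬A ∨ B.
  ~(~(forall m. F(m)) | (forall i. F(i))) & (forall q. exists p. (F(q) & F(p)))
Move each ¬ inward, flipping quantifiers it crosses:
  (forall m. F(m)) & (exists i. ~F(i)) & (forall q. exists p. (F(q) & F(p)))
Finally move all quantifiers to the prefix:
  forall m. exists i. forall q. exists p. (F(m) & ~F(i) & F(q) & F(p))
The quantifier forall i sits under an odd number of negations (counting the antecedent side of each →), so it flips to exists i.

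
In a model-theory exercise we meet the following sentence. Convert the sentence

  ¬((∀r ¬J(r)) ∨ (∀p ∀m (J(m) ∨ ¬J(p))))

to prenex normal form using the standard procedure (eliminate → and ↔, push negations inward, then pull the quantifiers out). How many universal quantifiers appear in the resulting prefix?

Move each ¬ inward, flipping quantifiers it crosses:
  (∃r J(r)) ∧ (∃p ∃m (¬J(m) ∧ J(p)))
All bound variables are already distinct, so no renaming is needed.
Pull the quantifiers to the front (each side's bound variable is not free in the other side):
  ∃r ∃p ∃m (J(r) ∧ ¬J(m) ∧ J(p))
The prefix is ∃r ∃p ∃m: 0 universal, 3 existential.

0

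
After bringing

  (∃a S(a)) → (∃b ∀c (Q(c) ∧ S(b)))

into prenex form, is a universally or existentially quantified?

Rewrite implications/biconditionals: A → B as ¬A ∨ B.
  ¬(∃a S(a)) ∨ (∃b ∀c (Q(c) ∧ S(b)))
Move each ¬ inward, flipping quantifiers it crosses:
  (∀a ¬S(a)) ∨ (∃b ∀c (Q(c) ∧ S(b)))
Finally move all quantifiers to the prefix:
  ∀a ∃b ∀c (¬S(a) ∨ Q(c) ∧ S(b))
The quantifier ∃a sits under an odd number of negations (counting the antecedent side of each →), so it flips to ∀a.

universal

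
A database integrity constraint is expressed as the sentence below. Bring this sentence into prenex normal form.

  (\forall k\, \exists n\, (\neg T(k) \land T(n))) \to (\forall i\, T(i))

\exists k\, \forall n\, \forall i\, (T(k) \lor \neg T(n) \lor T(i))

Rewrite implications/biconditionals: A → B as ¬A ∨ B.
  \neg (\forall k\, \exists n\, (\neg T(k) \land T(n))) \lor (\forall i\, T(i))
Push ¬ through the quantifiers and connectives to reach negation normal form:
  (\exists k\, \forall n\, (T(k) \lor \neg T(n))) \lor (\forall i\, T(i))
Finally move all quantifiers to the prefix:
  \exists k\, \forall n\, \forall i\, (T(k) \lor \neg T(n) \lor T(i))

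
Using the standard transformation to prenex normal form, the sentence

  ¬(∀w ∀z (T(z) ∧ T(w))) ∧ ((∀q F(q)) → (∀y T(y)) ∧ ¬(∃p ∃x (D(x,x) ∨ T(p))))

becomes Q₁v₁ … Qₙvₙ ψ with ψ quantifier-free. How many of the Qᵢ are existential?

3

Rewrite implications/biconditionals: A → B as ¬A ∨ B.
  ¬(∀w ∀z (T(z) ∧ T(w))) ∧ (¬(∀q F(q)) ∨ (∀y T(y)) ∧ ¬(∃p ∃x (D(x,x) ∨ T(p))))
Push ¬ through the quantifiers and connectives to reach negation normal form:
  (∃w ∃z (¬T(z) ∨ ¬T(w))) ∧ ((∃q ¬F(q)) ∨ (∀y T(y)) ∧ (∀p ∀x (¬D(x,x) ∧ ¬T(p))))
Pull the quantifiers to the front (each side's bound variable is not free in the other side):
  ∃w ∃z ∃q ∀y ∀p ∀x ((¬T(z) ∨ ¬T(w)) ∧ (¬F(q) ∨ T(y) ∧ ¬D(x,x) ∧ ¬T(p)))
The prefix is ∃w ∃z ∃q ∀y ∀p ∀x: 3 universal, 3 existential.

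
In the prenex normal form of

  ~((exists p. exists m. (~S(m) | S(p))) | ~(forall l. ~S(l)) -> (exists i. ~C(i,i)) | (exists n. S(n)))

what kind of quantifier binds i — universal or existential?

universal

First replace A → B with ¬A ∨ B.
  ~(~((exists p. exists m. (~S(m) | S(p))) | ~(forall l. ~S(l))) | (exists i. ~C(i,i)) | (exists n. S(n)))
Push ¬ through the quantifiers and connectives to reach negation normal form:
  ((exists p. exists m. (~S(m) | S(p))) | (exists l. S(l))) & (forall i. C(i,i)) & (forall n. ~S(n))
Finally move all quantifiers to the prefix:
  exists p. exists m. exists l. forall i. forall n. ((~S(m) | S(p) | S(l)) & C(i,i) & ~S(n))
The quantifier exists i sits under an odd number of negations (counting the antecedent side of each →), so it flips to forall i.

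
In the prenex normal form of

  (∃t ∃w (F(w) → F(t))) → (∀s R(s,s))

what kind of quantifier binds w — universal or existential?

Eliminate → and ↔ using ¬ and ∨.
  ¬(∃t ∃w (¬F(w) ∨ F(t))) ∨ (∀s R(s,s))
Move each ¬ inward, flipping quantifiers it crosses:
  (∀t ∀w (F(w) ∧ ¬F(t))) ∨ (∀s R(s,s))
All bound variables are already distinct, so no renaming is needed.
Finally move all quantifiers to the prefix:
  ∀t ∀w ∀s (F(w) ∧ ¬F(t) ∨ R(s,s))
The quantifier ∃w sits under an odd number of negations (counting the antecedent side of each →), so it flips to ∀w.

universal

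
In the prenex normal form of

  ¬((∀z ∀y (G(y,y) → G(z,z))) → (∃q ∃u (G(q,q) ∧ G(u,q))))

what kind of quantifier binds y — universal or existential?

First replace A → B with ¬A ∨ B.
  ¬(¬(∀z ∀y (¬G(y,y) ∨ G(z,z))) ∨ (∃q ∃u (G(q,q) ∧ G(u,q))))
Drive negations inward (¬∀x A ≡ ∃x ¬A, ¬∃x A ≡ ∀x ¬A, De Morgan for ∧/∨):
  (∀z ∀y (¬G(y,y) ∨ G(z,z))) ∧ (∀q ∀u (¬G(q,q) ∨ ¬G(u,q)))
Extract every quantifier outward, since the variables are now distinct and don't occur free across branches:
  ∀z ∀y ∀q ∀u ((¬G(y,y) ∨ G(z,z)) ∧ (¬G(q,q) ∨ ¬G(u,q)))
The quantifier ∀y sits under an even number of negations (counting the antecedent side of each →), so it remains universal.

universal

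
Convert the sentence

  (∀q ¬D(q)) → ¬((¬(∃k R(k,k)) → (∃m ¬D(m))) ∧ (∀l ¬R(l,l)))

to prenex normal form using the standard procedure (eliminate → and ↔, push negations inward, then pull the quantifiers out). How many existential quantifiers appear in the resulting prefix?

2

Eliminate → and ↔ using ¬ and ∨.
  ¬(∀q ¬D(q)) ∨ ¬((¬¬(∃k R(k,k)) ∨ (∃m ¬D(m))) ∧ (∀l ¬R(l,l)))
Push ¬ through the quantifiers and connectives to reach negation normal form:
  (∃q D(q)) ∨ (∀k ¬R(k,k)) ∧ (∀m D(m)) ∨ (∃l R(l,l))
All bound variables are already distinct, so no renaming is needed.
Extract every quantifier outward, since the variables are now distinct and don't occur free across branches:
  ∃q ∀k ∀m ∃l (D(q) ∨ ¬R(k,k) ∧ D(m) ∨ R(l,l))
The prefix is ∃q ∀k ∀m ∃l: 2 universal, 2 existential.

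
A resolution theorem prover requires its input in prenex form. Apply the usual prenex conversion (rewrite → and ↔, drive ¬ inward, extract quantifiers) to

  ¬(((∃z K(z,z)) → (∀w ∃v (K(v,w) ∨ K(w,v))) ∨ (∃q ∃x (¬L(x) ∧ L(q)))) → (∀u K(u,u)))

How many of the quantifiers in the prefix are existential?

First replace A → B with ¬A ∨ B.
  ¬(¬(¬(∃z K(z,z)) ∨ (∀w ∃v (K(v,w) ∨ K(w,v))) ∨ (∃q ∃x (¬L(x) ∧ L(q)))) ∨ (∀u K(u,u)))
Push ¬ through the quantifiers and connectives to reach negation normal form:
  ((∀z ¬K(z,z)) ∨ (∀w ∃v (K(v,w) ∨ K(w,v))) ∨ (∃q ∃x (¬L(x) ∧ L(q)))) ∧ (∃u ¬K(u,u))
All bound variables are already distinct, so no renaming is needed.
Extract every quantifier outward, since the variables are now distinct and don't occur free across branches:
  ∀z ∀w ∃v ∃q ∃x ∃u ((¬K(z,z) ∨ K(v,w) ∨ K(w,v) ∨ ¬L(x) ∧ L(q)) ∧ ¬K(u,u))
The prefix is ∀z ∀w ∃v ∃q ∃x ∃u: 2 universal, 4 existential.

4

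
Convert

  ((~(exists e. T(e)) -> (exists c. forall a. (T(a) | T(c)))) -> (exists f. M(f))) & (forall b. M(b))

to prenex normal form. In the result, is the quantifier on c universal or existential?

Eliminate → and ↔ using ¬ and ∨.
  (~(~~(exists e. T(e)) | (exists c. forall a. (T(a) | T(c)))) | (exists f. M(f))) & (forall b. M(b))
Push ¬ through the quantifiers and connectives to reach negation normal form:
  ((forall e. ~T(e)) & (forall c. exists a. (~T(a) & ~T(c))) | (exists f. M(f))) & (forall b. M(b))
All bound variables are already distinct, so no renaming is needed.
Finally move all quantifiers to the prefix:
  forall e. forall c. exists a. exists f. forall b. ((~T(e) & ~T(a) & ~T(c) | M(f)) & M(b))
The quantifier exists c sits under an odd number of negations (counting the antecedent side of each →), so it flips to forall c.

universal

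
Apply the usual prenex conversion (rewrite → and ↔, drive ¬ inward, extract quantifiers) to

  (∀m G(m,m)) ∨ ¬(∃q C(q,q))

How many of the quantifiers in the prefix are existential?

0

Move each ¬ inward, flipping quantifiers it crosses:
  (∀m G(m,m)) ∨ (∀q ¬C(q,q))
All bound variables are already distinct, so no renaming is needed.
Pull the quantifiers to the front (each side's bound variable is not free in the other side):
  ∀m ∀q (G(m,m) ∨ ¬C(q,q))
The prefix is ∀m ∀q: 2 universal, 0 existential.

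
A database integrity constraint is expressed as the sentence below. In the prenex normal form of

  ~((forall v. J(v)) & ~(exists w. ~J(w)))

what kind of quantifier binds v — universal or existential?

Move each ¬ inward, flipping quantifiers it crosses:
  (exists v. ~J(v)) | (exists w. ~J(w))
Finally move all quantifiers to the prefix:
  exists v. exists w. (~J(v) | ~J(w))
The quantifier forall v sits under an odd number of negations, so it flips to exists v.

existential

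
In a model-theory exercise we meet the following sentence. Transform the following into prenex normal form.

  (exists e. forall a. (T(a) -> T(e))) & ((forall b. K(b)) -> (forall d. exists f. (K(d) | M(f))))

exists e. forall a. exists b. forall d. exists f. ((~T(a) | T(e)) & (~K(b) | K(d) | M(f)))

First replace A → B with ¬A ∨ B.
  (exists e. forall a. (~T(a) | T(e))) & (~(forall b. K(b)) | (forall d. exists f. (K(d) | M(f))))
Push ¬ through the quantifiers and connectives to reach negation normal form:
  (exists e. forall a. (~T(a) | T(e))) & ((exists b. ~K(b)) | (forall d. exists f. (K(d) | M(f))))
Extract every quantifier outward, since the variables are now distinct and don't occur free across branches:
  exists e. forall a. exists b. forall d. exists f. ((~T(a) | T(e)) & (~K(b) | K(d) | M(f)))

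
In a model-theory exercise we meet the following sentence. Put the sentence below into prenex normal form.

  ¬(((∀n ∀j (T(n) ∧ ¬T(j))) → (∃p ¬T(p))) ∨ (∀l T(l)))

First replace A → B with ¬A ∨ B.
  ¬(¬(∀n ∀j (T(n) ∧ ¬T(j))) ∨ (∃p ¬T(p)) ∨ (∀l T(l)))
Move each ¬ inward, flipping quantifiers it crosses:
  (∀n ∀j (T(n) ∧ ¬T(j))) ∧ (∀p T(p)) ∧ (∃l ¬T(l))
All bound variables are already distinct, so no renaming is needed.
Pull the quantifiers to the front (each side's bound variable is not free in the other side):
  ∀n ∀j ∀p ∃l (T(n) ∧ ¬T(j) ∧ T(p) ∧ ¬T(l))

∀n ∀j ∀p ∃l (T(n) ∧ ¬T(j) ∧ T(p) ∧ ¬T(l))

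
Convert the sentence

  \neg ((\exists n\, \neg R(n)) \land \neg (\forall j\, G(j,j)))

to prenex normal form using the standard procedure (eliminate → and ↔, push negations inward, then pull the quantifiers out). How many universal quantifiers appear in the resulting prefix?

2

Push ¬ through the quantifiers and connectives to reach negation normal form:
  (\forall n\, R(n)) \lor (\forall j\, G(j,j))
All bound variables are already distinct, so no renaming is needed.
Finally move all quantifiers to the prefix:
  \forall n\, \forall j\, (R(n) \lor G(j,j))
The prefix is \forall n \forall j: 2 universal, 0 existential.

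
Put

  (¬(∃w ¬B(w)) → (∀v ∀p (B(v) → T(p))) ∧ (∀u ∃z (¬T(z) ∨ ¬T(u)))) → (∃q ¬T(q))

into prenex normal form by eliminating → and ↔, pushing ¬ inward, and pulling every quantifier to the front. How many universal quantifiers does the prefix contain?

2

Eliminate → and ↔ using ¬ and ∨.
  ¬(¬¬(∃w ¬B(w)) ∨ (∀v ∀p (¬B(v) ∨ T(p))) ∧ (∀u ∃z (¬T(z) ∨ ¬T(u)))) ∨ (∃q ¬T(q))
Move each ¬ inward, flipping quantifiers it crosses:
  (∀w B(w)) ∧ ((∃v ∃p (B(v) ∧ ¬T(p))) ∨ (∃u ∀z (T(z) ∧ T(u)))) ∨ (∃q ¬T(q))
Pull the quantifiers to the front (each side's bound variable is not free in the other side):
  ∀w ∃v ∃p ∃u ∀z ∃q (B(w) ∧ (B(v) ∧ ¬T(p) ∨ T(z) ∧ T(u)) ∨ ¬T(q))
The prefix is ∀w ∃v ∃p ∃u ∀z ∃q: 2 universal, 4 existential.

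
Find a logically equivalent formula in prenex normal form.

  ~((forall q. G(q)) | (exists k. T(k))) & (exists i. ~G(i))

exists q. forall k. exists i. (~G(q) & ~T(k) & ~G(i))

Push ¬ through the quantifiers and connectives to reach negation normal form:
  (exists q. ~G(q)) & (forall k. ~T(k)) & (exists i. ~G(i))
All bound variables are already distinct, so no renaming is needed.
Finally move all quantifiers to the prefix:
  exists q. forall k. exists i. (~G(q) & ~T(k) & ~G(i))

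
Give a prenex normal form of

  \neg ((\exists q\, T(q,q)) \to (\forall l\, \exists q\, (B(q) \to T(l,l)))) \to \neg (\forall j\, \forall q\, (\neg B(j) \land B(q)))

\forall q\, \forall l\, \exists x\, \exists j\, \exists b\, (\neg T(q,q) \lor \neg B(x) \lor T(l,l) \lor B(j) \lor \neg B(b))

First replace A → B with ¬A ∨ B.
  \neg \neg (\neg (\exists q\, T(q,q)) \lor (\forall l\, \exists q\, (\neg B(q) \lor T(l,l)))) \lor \neg (\forall j\, \forall q\, (\neg B(j) \land B(q)))
Move each ¬ inward, flipping quantifiers it crosses:
  (\forall q\, \neg T(q,q)) \lor (\forall l\, \exists q\, (\neg B(q) \lor T(l,l))) \lor (\exists j\, \exists q\, (B(j) \lor \neg B(q)))
Rename bound variables to avoid capture: q↦x, q↦b.
  (\forall q\, \neg T(q,q)) \lor (\forall l\, \exists x\, (\neg B(x) \lor T(l,l))) \lor (\exists j\, \exists b\, (B(j) \lor \neg B(b)))
Finally move all quantifiers to the prefix:
  \forall q\, \forall l\, \exists x\, \exists j\, \exists b\, (\neg T(q,q) \lor \neg B(x) \lor T(l,l) \lor B(j) \lor \neg B(b))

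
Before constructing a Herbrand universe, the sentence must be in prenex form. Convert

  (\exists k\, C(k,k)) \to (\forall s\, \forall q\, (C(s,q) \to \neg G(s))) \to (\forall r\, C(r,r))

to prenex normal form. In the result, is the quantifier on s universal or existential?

existential

Rewrite implications/biconditionals: A → B as ¬A ∨ B.
  \neg (\exists k\, C(k,k)) \lor \neg (\forall s\, \forall q\, (\neg C(s,q) \lor \neg G(s))) \lor (\forall r\, C(r,r))
Push ¬ through the quantifiers and connectives to reach negation normal form:
  (\forall k\, \neg C(k,k)) \lor (\exists s\, \exists q\, (C(s,q) \land G(s))) \lor (\forall r\, C(r,r))
Finally move all quantifiers to the prefix:
  \forall k\, \exists s\, \exists q\, \forall r\, (\neg C(k,k) \lor C(s,q) \land G(s) \lor C(r,r))
The quantifier \forall s sits under an odd number of negations (counting the antecedent side of each →), so it flips to \exists s.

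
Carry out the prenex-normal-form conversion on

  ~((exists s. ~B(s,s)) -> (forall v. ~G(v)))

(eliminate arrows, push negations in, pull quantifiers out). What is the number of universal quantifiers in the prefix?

Eliminate → and ↔ using ¬ and ∨.
  ~(~(exists s. ~B(s,s)) | (forall v. ~G(v)))
Move each ¬ inward, flipping quantifiers it crosses:
  (exists s. ~B(s,s)) & (exists v. G(v))
All bound variables are already distinct, so no renaming is needed.
Finally move all quantifiers to the prefix:
  exists s. exists v. (~B(s,s) & G(v))
The prefix is exists s exists v: 0 universal, 2 existential.

0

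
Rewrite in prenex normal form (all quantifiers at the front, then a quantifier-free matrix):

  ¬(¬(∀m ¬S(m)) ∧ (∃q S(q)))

Drive negations inward (¬∀x A ≡ ∃x ¬A, ¬∃x A ≡ ∀x ¬A, De Morgan for ∧/∨):
  (∀m ¬S(m)) ∨ (∀q ¬S(q))
All bound variables are already distinct, so no renaming is needed.
Extract every quantifier outward, since the variables are now distinct and don't occur free across branches:
  ∀m ∀q (¬S(m) ∨ ¬S(q))

∀m ∀q (¬S(m) ∨ ¬S(q))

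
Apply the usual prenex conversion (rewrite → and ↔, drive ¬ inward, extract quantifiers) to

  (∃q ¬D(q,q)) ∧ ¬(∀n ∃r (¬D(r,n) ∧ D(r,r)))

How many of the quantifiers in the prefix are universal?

Push ¬ through the quantifiers and connectives to reach negation normal form:
  (∃q ¬D(q,q)) ∧ (∃n ∀r (D(r,n) ∨ ¬D(r,r)))
All bound variables are already distinct, so no renaming is needed.
Pull the quantifiers to the front (each side's bound variable is not free in the other side):
  ∃q ∃n ∀r (¬D(q,q) ∧ (D(r,n) ∨ ¬D(r,r)))
The prefix is ∃q ∃n ∀r: 1 universal, 2 existential.

1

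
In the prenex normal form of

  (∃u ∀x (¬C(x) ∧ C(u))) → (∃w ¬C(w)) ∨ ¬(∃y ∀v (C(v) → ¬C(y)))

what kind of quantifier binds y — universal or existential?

Rewrite implications/biconditionals: A → B as ¬A ∨ B.
  ¬(∃u ∀x (¬C(x) ∧ C(u))) ∨ (∃w ¬C(w)) ∨ ¬(∃y ∀v (¬C(v) ∨ ¬C(y)))
Move each ¬ inward, flipping quantifiers it crosses:
  (∀u ∃x (C(x) ∨ ¬C(u))) ∨ (∃w ¬C(w)) ∨ (∀y ∃v (C(v) ∧ C(y)))
Finally move all quantifiers to the prefix:
  ∀u ∃x ∃w ∀y ∃v (C(x) ∨ ¬C(u) ∨ ¬C(w) ∨ C(v) ∧ C(y))
The quantifier ∃y sits under an odd number of negations (counting the antecedent side of each →), so it flips to ∀y.

universal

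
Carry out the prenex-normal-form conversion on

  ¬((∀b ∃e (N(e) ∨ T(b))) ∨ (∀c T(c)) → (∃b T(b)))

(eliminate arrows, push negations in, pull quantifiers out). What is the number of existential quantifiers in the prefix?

1

Eliminate → and ↔ using ¬ and ∨.
  ¬(¬((∀b ∃e (N(e) ∨ T(b))) ∨ (∀c T(c))) ∨ (∃b T(b)))
Push ¬ through the quantifiers and connectives to reach negation normal form:
  ((∀b ∃e (N(e) ∨ T(b))) ∨ (∀c T(c))) ∧ (∀b ¬T(b))
Rename bound variables to avoid capture: b↦z1.
  ((∀b ∃e (N(e) ∨ T(b))) ∨ (∀c T(c))) ∧ (∀z1 ¬T(z1))
Pull the quantifiers to the front (each side's bound variable is not free in the other side):
  ∀b ∃e ∀c ∀z1 ((N(e) ∨ T(b) ∨ T(c)) ∧ ¬T(z1))
The prefix is ∀b ∃e ∀c ∀z1: 3 universal, 1 existential.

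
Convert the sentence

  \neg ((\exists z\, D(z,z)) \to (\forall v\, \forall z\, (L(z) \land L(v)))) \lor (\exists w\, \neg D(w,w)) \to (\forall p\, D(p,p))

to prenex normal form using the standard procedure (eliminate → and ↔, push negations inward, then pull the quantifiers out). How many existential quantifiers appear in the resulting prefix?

Rewrite implications/biconditionals: A → B as ¬A ∨ B.
  \neg (\neg (\neg (\exists z\, D(z,z)) \lor (\forall v\, \forall z\, (L(z) \land L(v)))) \lor (\exists w\, \neg D(w,w))) \lor (\forall p\, D(p,p))
Push ¬ through the quantifiers and connectives to reach negation normal form:
  ((\forall z\, \neg D(z,z)) \lor (\forall v\, \forall z\, (L(z) \land L(v)))) \land (\forall w\, D(w,w)) \lor (\forall p\, D(p,p))
Rename bound variables to avoid capture: z↦u.
  ((\forall z\, \neg D(z,z)) \lor (\forall v\, \forall u\, (L(u) \land L(v)))) \land (\forall w\, D(w,w)) \lor (\forall p\, D(p,p))
Extract every quantifier outward, since the variables are now distinct and don't occur free across branches:
  \forall z\, \forall v\, \forall u\, \forall w\, \forall p\, ((\neg D(z,z) \lor L(u) \land L(v)) \land D(w,w) \lor D(p,p))
The prefix is \forall z \forall v \forall u \forall w \forall p: 5 universal, 0 existential.

0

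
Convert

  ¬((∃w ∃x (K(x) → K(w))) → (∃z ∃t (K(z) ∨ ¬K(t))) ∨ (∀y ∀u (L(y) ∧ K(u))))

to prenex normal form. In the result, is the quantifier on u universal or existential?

Rewrite implications/biconditionals: A → B as ¬A ∨ B.
  ¬(¬(∃w ∃x (¬K(x) ∨ K(w))) ∨ (∃z ∃t (K(z) ∨ ¬K(t))) ∨ (∀y ∀u (L(y) ∧ K(u))))
Move each ¬ inward, flipping quantifiers it crosses:
  (∃w ∃x (¬K(x) ∨ K(w))) ∧ (∀z ∀t (¬K(z) ∧ K(t))) ∧ (∃y ∃u (¬L(y) ∨ ¬K(u)))
All bound variables are already distinct, so no renaming is needed.
Extract every quantifier outward, since the variables are now distinct and don't occur free across branches:
  ∃w ∃x ∀z ∀t ∃y ∃u ((¬K(x) ∨ K(w)) ∧ ¬K(z) ∧ K(t) ∧ (¬L(y) ∨ ¬K(u)))
The quantifier ∀u sits under an odd number of negations (counting the antecedent side of each →), so it flips to ∃u.

existential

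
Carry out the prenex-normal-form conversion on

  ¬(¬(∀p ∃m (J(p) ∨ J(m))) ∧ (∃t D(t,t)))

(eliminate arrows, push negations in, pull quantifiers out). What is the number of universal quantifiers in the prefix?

2

Move each ¬ inward, flipping quantifiers it crosses:
  (∀p ∃m (J(p) ∨ J(m))) ∨ (∀t ¬D(t,t))
Pull the quantifiers to the front (each side's bound variable is not free in the other side):
  ∀p ∃m ∀t (J(p) ∨ J(m) ∨ ¬D(t,t))
The prefix is ∀p ∃m ∀t: 2 universal, 1 existential.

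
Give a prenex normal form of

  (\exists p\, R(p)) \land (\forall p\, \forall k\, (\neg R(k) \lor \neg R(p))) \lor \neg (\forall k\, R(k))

\exists p\, \forall s\, \forall k\, \exists y1\, (R(p) \land (\neg R(k) \lor \neg R(s)) \lor \neg R(y1))

Drive negations inward (¬∀x A ≡ ∃x ¬A, ¬∃x A ≡ ∀x ¬A, De Morgan for ∧/∨):
  (\exists p\, R(p)) \land (\forall p\, \forall k\, (\neg R(k) \lor \neg R(p))) \lor (\exists k\, \neg R(k))
Rename bound variables to avoid capture: p↦s, k↦y1.
  (\exists p\, R(p)) \land (\forall s\, \forall k\, (\neg R(k) \lor \neg R(s))) \lor (\exists y1\, \neg R(y1))
Pull the quantifiers to the front (each side's bound variable is not free in the other side):
  \exists p\, \forall s\, \forall k\, \exists y1\, (R(p) \land (\neg R(k) \lor \neg R(s)) \lor \neg R(y1))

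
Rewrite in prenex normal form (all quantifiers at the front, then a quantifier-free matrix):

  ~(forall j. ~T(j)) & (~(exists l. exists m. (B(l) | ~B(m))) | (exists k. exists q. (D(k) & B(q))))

exists j. forall l. forall m. exists k. exists q. (T(j) & (~B(l) & B(m) | D(k) & B(q)))

Move each ¬ inward, flipping quantifiers it crosses:
  (exists j. T(j)) & ((forall l. forall m. (~B(l) & B(m))) | (exists k. exists q. (D(k) & B(q))))
Extract every quantifier outward, since the variables are now distinct and don't occur free across branches:
  exists j. forall l. forall m. exists k. exists q. (T(j) & (~B(l) & B(m) | D(k) & B(q)))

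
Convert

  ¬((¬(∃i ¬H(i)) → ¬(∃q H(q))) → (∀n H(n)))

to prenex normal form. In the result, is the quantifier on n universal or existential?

existential

First replace A → B with ¬A ∨ B.
  ¬(¬(¬¬(∃i ¬H(i)) ∨ ¬(∃q H(q))) ∨ (∀n H(n)))
Move each ¬ inward, flipping quantifiers it crosses:
  ((∃i ¬H(i)) ∨ (∀q ¬H(q))) ∧ (∃n ¬H(n))
All bound variables are already distinct, so no renaming is needed.
Finally move all quantifiers to the prefix:
  ∃i ∀q ∃n ((¬H(i) ∨ ¬H(q)) ∧ ¬H(n))
The quantifier ∀n sits under an odd number of negations (counting the antecedent side of each →), so it flips to ∃n.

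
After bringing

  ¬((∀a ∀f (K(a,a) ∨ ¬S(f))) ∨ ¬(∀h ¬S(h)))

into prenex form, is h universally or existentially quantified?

Move each ¬ inward, flipping quantifiers it crosses:
  (∃a ∃f (¬K(a,a) ∧ S(f))) ∧ (∀h ¬S(h))
All bound variables are already distinct, so no renaming is needed.
Extract every quantifier outward, since the variables are now distinct and don't occur free across branches:
  ∃a ∃f ∀h (¬K(a,a) ∧ S(f) ∧ ¬S(h))
The quantifier ∀h sits under an even number of negations, so it remains universal.

universal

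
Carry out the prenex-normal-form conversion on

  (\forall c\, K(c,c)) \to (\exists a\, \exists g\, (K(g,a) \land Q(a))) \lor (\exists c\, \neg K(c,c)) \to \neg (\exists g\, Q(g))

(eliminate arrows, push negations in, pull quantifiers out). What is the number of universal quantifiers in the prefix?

Eliminate → and ↔ using ¬ and ∨.
  \neg (\forall c\, K(c,c)) \lor \neg ((\exists a\, \exists g\, (K(g,a) \land Q(a))) \lor (\exists c\, \neg K(c,c))) \lor \neg (\exists g\, Q(g))
Move each ¬ inward, flipping quantifiers it crosses:
  (\exists c\, \neg K(c,c)) \lor (\forall a\, \forall g\, (\neg K(g,a) \lor \neg Q(a))) \land (\forall c\, K(c,c)) \lor (\forall g\, \neg Q(g))
Standardize variables apart so no two quantifiers bind the same name: c↦v1, g↦q.
  (\exists c\, \neg K(c,c)) \lor (\forall a\, \forall g\, (\neg K(g,a) \lor \neg Q(a))) \land (\forall v1\, K(v1,v1)) \lor (\forall q\, \neg Q(q))
Extract every quantifier outward, since the variables are now distinct and don't occur free across branches:
  \exists c\, \forall a\, \forall g\, \forall v1\, \forall q\, (\neg K(c,c) \lor (\neg K(g,a) \lor \neg Q(a)) \land K(v1,v1) \lor \neg Q(q))
The prefix is \exists c \forall a \forall g \forall v1 \forall q: 4 universal, 1 existential.

4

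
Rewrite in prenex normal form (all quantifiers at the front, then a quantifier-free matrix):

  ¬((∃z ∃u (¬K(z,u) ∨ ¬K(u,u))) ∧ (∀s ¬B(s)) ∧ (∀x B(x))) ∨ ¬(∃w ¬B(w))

∀z ∀u ∃s ∃x ∀w (K(z,u) ∧ K(u,u) ∨ B(s) ∨ ¬B(x) ∨ B(w))

Move each ¬ inward, flipping quantifiers it crosses:
  (∀z ∀u (K(z,u) ∧ K(u,u))) ∨ (∃s B(s)) ∨ (∃x ¬B(x)) ∨ (∀w B(w))
Pull the quantifiers to the front (each side's bound variable is not free in the other side):
  ∀z ∀u ∃s ∃x ∀w (K(z,u) ∧ K(u,u) ∨ B(s) ∨ ¬B(x) ∨ B(w))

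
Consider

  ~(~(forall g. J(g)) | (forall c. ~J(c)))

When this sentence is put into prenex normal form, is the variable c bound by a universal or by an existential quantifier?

Push ¬ through the quantifiers and connectives to reach negation normal form:
  (forall g. J(g)) & (exists c. J(c))
All bound variables are already distinct, so no renaming is needed.
Pull the quantifiers to the front (each side's bound variable is not free in the other side):
  forall g. exists c. (J(g) & J(c))
The quantifier forall c sits under an odd number of negations, so it flips to exists c.

existential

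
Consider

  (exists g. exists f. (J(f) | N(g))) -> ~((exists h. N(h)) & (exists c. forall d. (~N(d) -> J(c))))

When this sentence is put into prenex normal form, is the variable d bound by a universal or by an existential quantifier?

existential

First replace A → B with ¬A ∨ B.
  ~(exists g. exists f. (J(f) | N(g))) | ~((exists h. N(h)) & (exists c. forall d. (~~N(d) | J(c))))
Move each ¬ inward, flipping quantifiers it crosses:
  (forall g. forall f. (~J(f) & ~N(g))) | (forall h. ~N(h)) | (forall c. exists d. (~N(d) & ~J(c)))
All bound variables are already distinct, so no renaming is needed.
Extract every quantifier outward, since the variables are now distinct and don't occur free across branches:
  forall g. forall f. forall h. forall c. exists d. (~J(f) & ~N(g) | ~N(h) | ~N(d) & ~J(c))
The quantifier forall d sits under an odd number of negations (counting the antecedent side of each →), so it flips to exists d.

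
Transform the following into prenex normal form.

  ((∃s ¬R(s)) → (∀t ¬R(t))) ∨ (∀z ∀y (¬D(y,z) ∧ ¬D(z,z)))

∀s ∀t ∀z ∀y (R(s) ∨ ¬R(t) ∨ ¬D(y,z) ∧ ¬D(z,z))

Rewrite implications/biconditionals: A → B as ¬A ∨ B.
  ¬(∃s ¬R(s)) ∨ (∀t ¬R(t)) ∨ (∀z ∀y (¬D(y,z) ∧ ¬D(z,z)))
Move each ¬ inward, flipping quantifiers it crosses:
  (∀s R(s)) ∨ (∀t ¬R(t)) ∨ (∀z ∀y (¬D(y,z) ∧ ¬D(z,z)))
Pull the quantifiers to the front (each side's bound variable is not free in the other side):
  ∀s ∀t ∀z ∀y (R(s) ∨ ¬R(t) ∨ ¬D(y,z) ∧ ¬D(z,z))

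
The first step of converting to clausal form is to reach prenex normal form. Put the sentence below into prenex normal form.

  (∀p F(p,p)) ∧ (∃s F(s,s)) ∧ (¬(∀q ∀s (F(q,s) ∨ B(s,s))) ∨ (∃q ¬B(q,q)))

Push ¬ through the quantifiers and connectives to reach negation normal form:
  (∀p F(p,p)) ∧ (∃s F(s,s)) ∧ ((∃q ∃s (¬F(q,s) ∧ ¬B(s,s))) ∨ (∃q ¬B(q,q)))
Standardize variables apart so no two quantifiers bind the same name: s↦z, q↦x.
  (∀p F(p,p)) ∧ (∃s F(s,s)) ∧ ((∃q ∃z (¬F(q,z) ∧ ¬B(z,z))) ∨ (∃x ¬B(x,x)))
Extract every quantifier outward, since the variables are now distinct and don't occur free across branches:
  ∀p ∃s ∃q ∃z ∃x (F(p,p) ∧ F(s,s) ∧ (¬F(q,z) ∧ ¬B(z,z) ∨ ¬B(x,x)))

∀p ∃s ∃q ∃z ∃x (F(p,p) ∧ F(s,s) ∧ (¬F(q,z) ∧ ¬B(z,z) ∨ ¬B(x,x)))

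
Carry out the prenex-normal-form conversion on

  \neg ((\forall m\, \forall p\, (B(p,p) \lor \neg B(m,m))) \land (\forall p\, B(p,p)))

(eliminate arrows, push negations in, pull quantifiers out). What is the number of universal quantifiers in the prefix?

Push ¬ through the quantifiers and connectives to reach negation normal form:
  (\exists m\, \exists p\, (\neg B(p,p) \land B(m,m))) \lor (\exists p\, \neg B(p,p))
Give each quantifier a distinct variable: p↦w.
  (\exists m\, \exists p\, (\neg B(p,p) \land B(m,m))) \lor (\exists w\, \neg B(w,w))
Pull the quantifiers to the front (each side's bound variable is not free in the other side):
  \exists m\, \exists p\, \exists w\, (\neg B(p,p) \land B(m,m) \lor \neg B(w,w))
The prefix is \exists m \exists p \exists w: 0 universal, 3 existential.

0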